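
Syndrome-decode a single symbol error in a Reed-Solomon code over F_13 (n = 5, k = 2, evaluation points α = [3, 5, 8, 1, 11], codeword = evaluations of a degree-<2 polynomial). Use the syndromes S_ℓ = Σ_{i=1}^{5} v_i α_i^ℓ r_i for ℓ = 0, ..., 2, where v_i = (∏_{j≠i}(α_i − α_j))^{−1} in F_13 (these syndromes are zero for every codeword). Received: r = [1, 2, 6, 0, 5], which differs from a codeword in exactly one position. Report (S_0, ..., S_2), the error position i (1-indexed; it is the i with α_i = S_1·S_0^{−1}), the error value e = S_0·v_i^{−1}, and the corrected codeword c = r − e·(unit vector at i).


S = (10, 2, 3), error at position 3, error magnitude e = 9, c = [1, 2, 10, 0, 5].

Step 1: column multipliers v_i = (∏_{j≠i}(α_i − α_j))^{−1} mod 13.
  i = 1 (α = 3): (3−5)(3−8)(3−1)(3−11) = (−2)·(−5)·2·(−8) = −160 ≡ 9, so v_1 = 9^{−1} = 3 (mod 13).
  i = 2 (α = 5): (5−3)(5−8)(5−1)(5−11) = 2·(−3)·4·(−6) = 144 ≡ 1, so v_2 = 1^{−1} = 1 (mod 13).
  i = 3 (α = 8): (8−3)(8−5)(8−1)(8−11) = 5·3·7·(−3) = −315 ≡ 10, so v_3 = 10^{−1} = 4 (mod 13).
  i = 4 (α = 1): (1−3)(1−5)(1−8)(1−11) = (−2)·(−4)·(−7)·(−10) = 560 ≡ 1, so v_4 = 1^{−1} = 1 (mod 13).
  i = 5 (α = 11): (11−3)(11−5)(11−8)(11−1) = 8·6·3·10 = 1440 ≡ 10, so v_5 = 10^{−1} = 4 (mod 13).
  v = [3, 1, 4, 1, 4].
Step 2: syndromes of r = [1, 2, 6, 0, 5] (all sums mod 13).
  S_0 = Σ v_i r_i = 3·1 + 1·2 + 4·6 + 1·0 + 4·5 = 49 ≡ 10.
  S_1 = Σ v_i α_i r_i = 3·3·1 + 1·5·2 + 4·8·6 + 1·1·0 + 4·11·5 = 431 ≡ 2.
  α_i^2 mod 13 = [9, 12, 12, 1, 4].
  S_2 = Σ v_i α_i^2 r_i = 3·9·1 + 1·12·2 + 4·12·6 + 1·1·0 + 4·4·5 = 419 ≡ 3.
  S = (10, 2, 3) ≠ 0, so r is not a codeword (an error is present).
Step 3: locate the error. For a single error e at position i, S_ℓ = v_i·e·α_i^ℓ, so α_err = S_1/S_0.
  S_0^{−1} = 10^{−1} = 4 (mod 13), so α_err = 2·4 = 8 ≡ 8 = α_3. Error position i = 3.
  Consistency check: S_2/S_1 = 3·7 = 21 ≡ 8 = α_err ✓ (single-error assumption holds).
Step 4: error magnitude e = S_0/v_3 = S_0·∏_{j≠3}(α_3 − α_j) = 10·10 = 100 ≡ 9 (mod 13).
Step 5: correct position 3: c_3 = r_3 − e = 6 − 9 ≡ 10 (mod 13). Hence c = [1, 2, 10, 0, 5].
  Check: interpolating c through the α_i gives m(x) = 6 + 7·x (degree < 2) with m(α_i) = c_i for every i, so c is indeed a codeword.


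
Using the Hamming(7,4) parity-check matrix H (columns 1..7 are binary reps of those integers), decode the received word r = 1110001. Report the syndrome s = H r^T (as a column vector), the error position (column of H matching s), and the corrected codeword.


s = (1, 1, 1)^T, error position = 7, corrected codeword c = 1110000

Compute s = H r^T mod 2 one row at a time:
  s_1 = 0 + 0 + 0 + 1 = 1 ≡ 1 (mod 2).
  s_2 = 1 + 1 + 0 + 1 = 3 ≡ 1 (mod 2).
  s_3 = 1 + 1 + 0 + 1 = 3 ≡ 1 (mod 2).
s = (1, 1, 1)^T — this equals column 7 of H (binary 111), so error is at position 7.
Correct: flip bit 7 of r = 1110001 to get c = 1110000.


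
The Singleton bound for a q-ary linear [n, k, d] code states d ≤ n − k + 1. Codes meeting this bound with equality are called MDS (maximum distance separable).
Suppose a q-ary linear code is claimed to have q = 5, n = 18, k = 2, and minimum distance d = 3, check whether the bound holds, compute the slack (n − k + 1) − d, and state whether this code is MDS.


Singleton RHS = n − k + 1 = 17, slack = 14, bound satisfied, not MDS.

Singleton bound: d ≤ n − k + 1.
Here n = 18, k = 2, so n − k + 1 = 17.
Given d = 3, check d ≤ 17: YES.
Slack = (n − k + 1) − d = 14.
The code is NOT MDS (slack = 14 > 0).
Description: the claimed parameters are [18, 2, 3]_5; such a code would be non-MDS.


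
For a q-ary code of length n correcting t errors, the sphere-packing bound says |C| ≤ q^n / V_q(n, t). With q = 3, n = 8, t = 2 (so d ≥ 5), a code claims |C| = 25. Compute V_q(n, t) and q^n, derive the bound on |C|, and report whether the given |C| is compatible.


V_q(n, t) = 129, q^n = 6561, Hamming bound = 50, |C| = 25 ≤ bound (satisfied).

Step 1: Compute V_q(n, t) = Σ_{j=0}^2 C(n, j) (q−1)^j.
  j = 0: C(8,0)·(2)^0 = 1·1 = 1.
  j = 1: C(8,1)·(2)^1 = 8·2 = 16.
  j = 2: C(8,2)·(2)^2 = 28·4 = 112.
  V_q(n, t) = 1 + 16 + 112 = 129.
Step 2: q^n = 3^8 = 6561.
Step 3: Hamming bound ⌊q^n / V_q(n,t)⌋ = ⌊6561/129⌋ = 50.
Step 4: Compare |C| = 25 to 50: satisfied.
The claimed |C| lies below the Hamming bound.


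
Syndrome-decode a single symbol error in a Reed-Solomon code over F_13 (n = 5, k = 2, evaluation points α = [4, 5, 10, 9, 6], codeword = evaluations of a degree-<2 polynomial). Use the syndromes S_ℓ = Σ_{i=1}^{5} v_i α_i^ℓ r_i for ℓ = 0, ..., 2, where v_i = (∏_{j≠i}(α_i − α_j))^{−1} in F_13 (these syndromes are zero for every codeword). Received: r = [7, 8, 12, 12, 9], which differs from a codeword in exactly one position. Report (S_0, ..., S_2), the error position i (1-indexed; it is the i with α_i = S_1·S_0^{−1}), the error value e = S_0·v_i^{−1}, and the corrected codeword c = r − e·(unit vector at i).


S = (4, 1, 10), error at position 3, error magnitude e = 12, c = [7, 8, 0, 12, 9].

Step 1: column multipliers v_i = (∏_{j≠i}(α_i − α_j))^{−1} mod 13.
  i = 1 (α = 4): (4−5)(4−10)(4−9)(4−6) = (−1)·(−6)·(−5)·(−2) = 60 ≡ 8, so v_1 = 8^{−1} = 5 (mod 13).
  i = 2 (α = 5): (5−4)(5−10)(5−9)(5−6) = 1·(−5)·(−4)·(−1) = −20 ≡ 6, so v_2 = 6^{−1} = 11 (mod 13).
  i = 3 (α = 10): (10−4)(10−5)(10−9)(10−6) = 6·5·1·4 = 120 ≡ 3, so v_3 = 3^{−1} = 9 (mod 13).
  i = 4 (α = 9): (9−4)(9−5)(9−10)(9−6) = 5·4·(−1)·3 = −60 ≡ 5, so v_4 = 5^{−1} = 8 (mod 13).
  i = 5 (α = 6): (6−4)(6−5)(6−10)(6−9) = 2·1·(−4)·(−3) = 24 ≡ 11, so v_5 = 11^{−1} = 6 (mod 13).
  v = [5, 11, 9, 8, 6].
Step 2: syndromes of r = [7, 8, 12, 12, 9] (all sums mod 13).
  S_0 = Σ v_i r_i = 5·7 + 11·8 + 9·12 + 8·12 + 6·9 = 381 ≡ 4.
  S_1 = Σ v_i α_i r_i = 5·4·7 + 11·5·8 + 9·10·12 + 8·9·12 + 6·6·9 = 2848 ≡ 1.
  α_i^2 mod 13 = [3, 12, 9, 3, 10].
  S_2 = Σ v_i α_i^2 r_i = 5·3·7 + 11·12·8 + 9·9·12 + 8·3·12 + 6·10·9 = 2961 ≡ 10.
  S = (4, 1, 10) ≠ 0, so r is not a codeword (an error is present).
Step 3: locate the error. For a single error e at position i, S_ℓ = v_i·e·α_i^ℓ, so α_err = S_1/S_0.
  S_0^{−1} = 4^{−1} = 10 (mod 13), so α_err = 1·10 = 10 ≡ 10 = α_3. Error position i = 3.
  Consistency check: S_2/S_1 = 10·1 = 10 ≡ 10 = α_err ✓ (single-error assumption holds).
Step 4: error magnitude e = S_0/v_3 = S_0·∏_{j≠3}(α_3 − α_j) = 4·3 = 12 ≡ 12 (mod 13).
Step 5: correct position 3: c_3 = r_3 − e = 12 − 12 ≡ 0 (mod 13). Hence c = [7, 8, 0, 12, 9].
  Check: interpolating c through the α_i gives m(x) = 3 + 1·x (degree < 2) with m(α_i) = c_i for every i, so c is indeed a codeword.


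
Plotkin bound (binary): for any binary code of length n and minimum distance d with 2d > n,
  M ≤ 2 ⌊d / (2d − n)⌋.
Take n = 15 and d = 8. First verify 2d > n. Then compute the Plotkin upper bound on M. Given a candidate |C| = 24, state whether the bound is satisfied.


Plotkin bound M ≤ 16; given |C| = 24 > bound (violated).

Check applicability: 2d = 16, n = 15.
2d − n = 1 > 0, so Plotkin applies.
Compute d/(2d−n) = 8/1 ≈ 8.0000.
⌊d/(2d−n)⌋ = 8.
Plotkin bound: M ≤ 2·8 = 16.
Given |C| = 24, check: VIOLATED.
This |C| is above the Plotkin bound, so no binary code with n = 15, d = 8 and 24 codewords exists.


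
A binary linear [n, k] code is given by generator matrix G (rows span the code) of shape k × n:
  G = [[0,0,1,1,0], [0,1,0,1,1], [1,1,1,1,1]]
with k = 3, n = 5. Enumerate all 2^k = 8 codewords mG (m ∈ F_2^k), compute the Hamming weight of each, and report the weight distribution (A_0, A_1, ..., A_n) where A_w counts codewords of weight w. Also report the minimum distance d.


Weight distribution: A_0 = 1, A_2 = 3, A_3 = 3, A_5 = 1. Minimum distance d = 2.

Enumerate all 2^3 = 8 messages m ∈ F_2^3.
For each, compute codeword c = mG in F_2^5, then tally its weight.
  m = 000 → c = 00000, weight = 0.
  m = 100 → c = 00110, weight = 2.
  m = 010 → c = 01011, weight = 3.
  m = 110 → c = 01101, weight = 3.
  m = 001 → c = 11111, weight = 5.
  m = 101 → c = 11001, weight = 3.
  m = 011 → c = 10100, weight = 2.
  m = 111 → c = 10010, weight = 2.
Tally weights:
  weight 0: 1 codewords.
  weight 2: 3 codewords.
  weight 3: 3 codewords.
  weight 5: 1 codewords.
Minimum distance d = smallest w > 0 with A_w > 0 = 2.
Sanity: Σ A_w = 8 = 2^3 = 8 ✓.


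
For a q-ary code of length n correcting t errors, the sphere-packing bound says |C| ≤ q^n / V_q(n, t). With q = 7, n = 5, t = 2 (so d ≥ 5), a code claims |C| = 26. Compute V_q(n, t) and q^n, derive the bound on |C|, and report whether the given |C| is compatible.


V_q(n, t) = 391, q^n = 16807, Hamming bound = 42, |C| = 26 ≤ bound (satisfied).

Step 1: Compute V_q(n, t) = Σ_{j=0}^2 C(n, j) (q−1)^j.
  j = 0: C(5,0)·(6)^0 = 1·1 = 1.
  j = 1: C(5,1)·(6)^1 = 5·6 = 30.
  j = 2: C(5,2)·(6)^2 = 10·36 = 360.
  V_q(n, t) = 1 + 30 + 360 = 391.
Step 2: q^n = 7^5 = 16807.
Step 3: Hamming bound ⌊q^n / V_q(n,t)⌋ = ⌊16807/391⌋ = 42.
Step 4: Compare |C| = 26 to 42: satisfied.
The claimed |C| lies below the Hamming bound.


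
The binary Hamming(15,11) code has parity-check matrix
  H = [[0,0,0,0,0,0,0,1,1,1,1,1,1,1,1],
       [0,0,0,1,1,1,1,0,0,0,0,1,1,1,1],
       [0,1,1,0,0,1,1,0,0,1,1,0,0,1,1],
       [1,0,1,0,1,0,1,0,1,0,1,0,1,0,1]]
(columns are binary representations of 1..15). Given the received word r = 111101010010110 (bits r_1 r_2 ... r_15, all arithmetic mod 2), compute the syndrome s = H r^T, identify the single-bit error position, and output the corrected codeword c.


s = (0, 0, 1, 0)^T, error position = 2, corrected codeword c = 101101010010110

Compute s = H r^T mod 2 one row at a time:
  s_1 = 1 + 0 + 0 + 1 + 0 + 1 + 1 + 0 = 4 ≡ 0 (mod 2).
  s_2 = 1 + 0 + 1 + 0 + 0 + 1 + 1 + 0 = 4 ≡ 0 (mod 2).
  s_3 = 1 + 1 + 1 + 0 + 0 + 1 + 1 + 0 = 5 ≡ 1 (mod 2).
  s_4 = 1 + 1 + 0 + 0 + 0 + 1 + 1 + 0 = 4 ≡ 0 (mod 2).
s = (0, 0, 1, 0)^T — this equals column 2 of H (binary 0010), so error is at position 2.
Correct: flip bit 2 of r = 111101010010110 to get c = 101101010010110.


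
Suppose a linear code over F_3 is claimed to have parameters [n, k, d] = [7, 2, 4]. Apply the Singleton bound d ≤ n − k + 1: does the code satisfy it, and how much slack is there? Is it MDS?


Singleton RHS = n − k + 1 = 6, slack = 2, bound satisfied, not MDS.

Singleton bound: d ≤ n − k + 1.
Here n = 7, k = 2, so n − k + 1 = 6.
Given d = 4, check d ≤ 6: YES.
Slack = (n − k + 1) − d = 2.
The code is NOT MDS (slack = 2 > 0).
Description: the claimed parameters are [7, 2, 4]_3; such a code would be non-MDS.


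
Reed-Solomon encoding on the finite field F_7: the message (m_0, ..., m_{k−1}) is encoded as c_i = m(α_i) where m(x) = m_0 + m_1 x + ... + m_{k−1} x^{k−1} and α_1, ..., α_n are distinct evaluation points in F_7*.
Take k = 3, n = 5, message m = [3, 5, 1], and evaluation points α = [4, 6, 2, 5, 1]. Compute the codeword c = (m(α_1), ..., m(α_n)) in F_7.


c = [4, 6, 3, 4, 2]

Message polynomial: m(x) = 3 + 5·x + 1·x^2 (mod 7).
For each evaluation point α_i, compute m(α_i) mod 7:
  α_1 = 4: Horner steps 1 → 2 → 4, so m(4) = 4.
  α_2 = 6: Horner steps 1 → 4 → 6, so m(6) = 6.
  α_3 = 2: Horner steps 1 → 0 → 3, so m(2) = 3.
  α_4 = 5: Horner steps 1 → 3 → 4, so m(5) = 4.
  α_5 = 1: Horner steps 1 → 6 → 2, so m(1) = 2.
Codeword c = [4, 6, 3, 4, 2] ∈ F_7^5.


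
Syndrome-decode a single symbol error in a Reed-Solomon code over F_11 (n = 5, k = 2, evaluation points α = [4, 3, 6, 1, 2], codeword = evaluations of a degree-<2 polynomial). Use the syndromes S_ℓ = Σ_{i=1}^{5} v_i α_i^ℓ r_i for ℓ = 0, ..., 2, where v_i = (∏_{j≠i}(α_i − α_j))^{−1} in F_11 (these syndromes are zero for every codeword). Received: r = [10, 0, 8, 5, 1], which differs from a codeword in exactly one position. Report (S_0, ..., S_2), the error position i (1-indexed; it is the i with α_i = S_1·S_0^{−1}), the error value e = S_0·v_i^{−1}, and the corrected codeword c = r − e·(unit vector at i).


S = (10, 10, 10), error at position 4, error magnitude e = 3, c = [10, 0, 8, 2, 1].

Step 1: column multipliers v_i = (∏_{j≠i}(α_i − α_j))^{−1} mod 11.
  i = 1 (α = 4): (4−3)(4−6)(4−1)(4−2) = 1·(−2)·3·2 = −12 ≡ 10, so v_1 = 10^{−1} = 10 (mod 11).
  i = 2 (α = 3): (3−4)(3−6)(3−1)(3−2) = (−1)·(−3)·2·1 = 6 ≡ 6, so v_2 = 6^{−1} = 2 (mod 11).
  i = 3 (α = 6): (6−4)(6−3)(6−1)(6−2) = 2·3·5·4 = 120 ≡ 10, so v_3 = 10^{−1} = 10 (mod 11).
  i = 4 (α = 1): (1−4)(1−3)(1−6)(1−2) = (−3)·(−2)·(−5)·(−1) = 30 ≡ 8, so v_4 = 8^{−1} = 7 (mod 11).
  i = 5 (α = 2): (2−4)(2−3)(2−6)(2−1) = (−2)·(−1)·(−4)·1 = −8 ≡ 3, so v_5 = 3^{−1} = 4 (mod 11).
  v = [10, 2, 10, 7, 4].
Step 2: syndromes of r = [10, 0, 8, 5, 1] (all sums mod 11).
  S_0 = Σ v_i r_i = 10·10 + 2·0 + 10·8 + 7·5 + 4·1 = 219 ≡ 10.
  S_1 = Σ v_i α_i r_i = 10·4·10 + 2·3·0 + 10·6·8 + 7·1·5 + 4·2·1 = 923 ≡ 10.
  α_i^2 mod 11 = [5, 9, 3, 1, 4].
  S_2 = Σ v_i α_i^2 r_i = 10·5·10 + 2·9·0 + 10·3·8 + 7·1·5 + 4·4·1 = 791 ≡ 10.
  S = (10, 10, 10) ≠ 0, so r is not a codeword (an error is present).
Step 3: locate the error. For a single error e at position i, S_ℓ = v_i·e·α_i^ℓ, so α_err = S_1/S_0.
  S_0^{−1} = 10^{−1} = 10 (mod 11), so α_err = 10·10 = 100 ≡ 1 = α_4. Error position i = 4.
  Consistency check: S_2/S_1 = 10·10 = 100 ≡ 1 = α_err ✓ (single-error assumption holds).
Step 4: error magnitude e = S_0/v_4 = S_0·∏_{j≠4}(α_4 − α_j) = 10·8 = 80 ≡ 3 (mod 11).
Step 5: correct position 4: c_4 = r_4 − e = 5 − 3 ≡ 2 (mod 11). Hence c = [10, 0, 8, 2, 1].
  Check: interpolating c through the α_i gives m(x) = 3 + 10·x (degree < 2) with m(α_i) = c_i for every i, so c is indeed a codeword.


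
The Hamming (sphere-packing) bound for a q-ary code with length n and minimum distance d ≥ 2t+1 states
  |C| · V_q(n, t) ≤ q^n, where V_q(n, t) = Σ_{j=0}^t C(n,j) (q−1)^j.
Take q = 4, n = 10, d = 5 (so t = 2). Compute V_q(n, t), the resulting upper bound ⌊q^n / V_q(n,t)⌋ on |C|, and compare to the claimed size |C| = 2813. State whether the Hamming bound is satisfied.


V_q(n, t) = 436, q^n = 1048576, Hamming bound = 2404, |C| = 2813 > bound (violated).

Step 1: Compute V_q(n, t) = Σ_{j=0}^2 C(n, j) (q−1)^j.
  j = 0: C(10,0)·(3)^0 = 1·1 = 1.
  j = 1: C(10,1)·(3)^1 = 10·3 = 30.
  j = 2: C(10,2)·(3)^2 = 45·9 = 405.
  V_q(n, t) = 1 + 30 + 405 = 436.
Step 2: q^n = 4^10 = 1048576.
Step 3: Hamming bound ⌊q^n / V_q(n,t)⌋ = ⌊1048576/436⌋ = 2404.
Step 4: Compare |C| = 2813 to 2404: violated.
The claimed |C| lies above the Hamming bound, so no 4-ary code of length 10 with d ≥ 5 can have 2813 codewords.


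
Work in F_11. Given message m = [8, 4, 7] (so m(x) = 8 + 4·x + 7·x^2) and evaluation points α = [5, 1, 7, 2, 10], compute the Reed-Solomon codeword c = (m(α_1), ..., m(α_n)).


c = [5, 8, 5, 0, 0]

Message polynomial: m(x) = 8 + 4·x + 7·x^2 (mod 11).
For each evaluation point α_i, compute m(α_i) mod 11:
  α_1 = 5: Horner steps 7 → 6 → 5, so m(5) = 5.
  α_2 = 1: Horner steps 7 → 0 → 8, so m(1) = 8.
  α_3 = 7: Horner steps 7 → 9 → 5, so m(7) = 5.
  α_4 = 2: Horner steps 7 → 7 → 0, so m(2) = 0.
  α_5 = 10: Horner steps 7 → 8 → 0, so m(10) = 0.
Codeword c = [5, 8, 5, 0, 0] ∈ F_11^5.


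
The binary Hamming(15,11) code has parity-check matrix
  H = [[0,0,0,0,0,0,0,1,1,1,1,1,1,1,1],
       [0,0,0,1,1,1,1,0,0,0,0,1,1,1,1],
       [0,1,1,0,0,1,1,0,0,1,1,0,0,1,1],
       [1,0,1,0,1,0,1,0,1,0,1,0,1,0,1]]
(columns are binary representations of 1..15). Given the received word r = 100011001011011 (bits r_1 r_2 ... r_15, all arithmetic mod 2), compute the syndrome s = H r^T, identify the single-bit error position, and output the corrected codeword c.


s = (1, 1, 0, 1)^T, error position = 13, corrected codeword c = 100011001011111

Compute s = H r^T mod 2 one row at a time:
  s_1 = 0 + 1 + 0 + 1 + 1 + 0 + 1 + 1 = 5 ≡ 1 (mod 2).
  s_2 = 0 + 1 + 1 + 0 + 1 + 0 + 1 + 1 = 5 ≡ 1 (mod 2).
  s_3 = 0 + 0 + 1 + 0 + 0 + 1 + 1 + 1 = 4 ≡ 0 (mod 2).
  s_4 = 1 + 0 + 1 + 0 + 1 + 1 + 0 + 1 = 5 ≡ 1 (mod 2).
s = (1, 1, 0, 1)^T — this equals column 13 of H (binary 1101), so error is at position 13.
Correct: flip bit 13 of r = 100011001011011 to get c = 100011001011111.


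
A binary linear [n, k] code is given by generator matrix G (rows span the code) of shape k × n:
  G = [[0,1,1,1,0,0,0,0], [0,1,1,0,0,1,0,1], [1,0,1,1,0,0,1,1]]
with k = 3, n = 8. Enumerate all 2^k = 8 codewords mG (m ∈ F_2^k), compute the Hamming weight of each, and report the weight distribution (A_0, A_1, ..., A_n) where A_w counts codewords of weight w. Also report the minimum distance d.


Weight distribution: A_0 = 1, A_3 = 2, A_4 = 3, A_5 = 2. Minimum distance d = 3.

Enumerate all 2^3 = 8 messages m ∈ F_2^3.
For each, compute codeword c = mG in F_2^8, then tally its weight.
  m = 000 → c = 00000000, weight = 0.
  m = 100 → c = 01110000, weight = 3.
  m = 010 → c = 01100101, weight = 4.
  m = 110 → c = 00010101, weight = 3.
  m = 001 → c = 10110011, weight = 5.
  m = 101 → c = 11000011, weight = 4.
  m = 011 → c = 11010110, weight = 5.
  m = 111 → c = 10100110, weight = 4.
Tally weights:
  weight 0: 1 codewords.
  weight 3: 2 codewords.
  weight 4: 3 codewords.
  weight 5: 2 codewords.
Minimum distance d = smallest w > 0 with A_w > 0 = 3.
Sanity: Σ A_w = 8 = 2^3 = 8 ✓.


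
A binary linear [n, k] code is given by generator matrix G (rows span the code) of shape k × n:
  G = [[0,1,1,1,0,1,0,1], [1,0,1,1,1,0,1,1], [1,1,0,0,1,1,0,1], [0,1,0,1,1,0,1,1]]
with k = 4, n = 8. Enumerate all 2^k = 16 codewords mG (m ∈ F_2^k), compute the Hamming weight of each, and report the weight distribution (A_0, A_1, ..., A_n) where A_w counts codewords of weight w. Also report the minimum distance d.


Weight distribution: A_0 = 1, A_2 = 1, A_3 = 2, A_4 = 5, A_5 = 6, A_6 = 1. Minimum distance d = 2.

Enumerate all 2^4 = 16 messages m ∈ F_2^4.
For each, compute codeword c = mG in F_2^8, then tally its weight.
  m = 0000 → c = 00000000, weight = 0.
  m = 1000 → c = 01110101, weight = 5.
  m = 0100 → c = 10111011, weight = 6.
  m = 1100 → c = 11001110, weight = 5.
  m = 0010 → c = 11001101, weight = 5.
  m = 1010 → c = 10111000, weight = 4.
  m = 0110 → c = 01110110, weight = 5.
  m = 1110 → c = 00000011, weight = 2.
  m = 0001 → c = 01011011, weight = 5.
  m = 1001 → c = 00101110, weight = 4.
  m = 0101 → c = 11100000, weight = 3.
  m = 1101 → c = 10010101, weight = 4.
  m = 0011 → c = 10010110, weight = 4.
  m = 1011 → c = 11100011, weight = 5.
  m = 0111 → c = 00101101, weight = 4.
  m = 1111 → c = 01011000, weight = 3.
Tally weights:
  weight 0: 1 codewords.
  weight 2: 1 codewords.
  weight 3: 2 codewords.
  weight 4: 5 codewords.
  weight 5: 6 codewords.
  weight 6: 1 codewords.
Minimum distance d = smallest w > 0 with A_w > 0 = 2.
Sanity: Σ A_w = 16 = 2^4 = 16 ✓.


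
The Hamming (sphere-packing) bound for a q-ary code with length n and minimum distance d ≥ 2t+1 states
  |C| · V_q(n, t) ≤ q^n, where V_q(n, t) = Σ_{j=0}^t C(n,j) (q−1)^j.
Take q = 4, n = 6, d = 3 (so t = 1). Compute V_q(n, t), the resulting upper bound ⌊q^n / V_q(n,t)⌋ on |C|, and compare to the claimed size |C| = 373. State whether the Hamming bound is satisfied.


V_q(n, t) = 19, q^n = 4096, Hamming bound = 215, |C| = 373 > bound (violated).

Step 1: Compute V_q(n, t) = Σ_{j=0}^1 C(n, j) (q−1)^j.
  j = 0: C(6,0)·(3)^0 = 1·1 = 1.
  j = 1: C(6,1)·(3)^1 = 6·3 = 18.
  V_q(n, t) = 1 + 18 = 19.
Step 2: q^n = 4^6 = 4096.
Step 3: Hamming bound ⌊q^n / V_q(n,t)⌋ = ⌊4096/19⌋ = 215.
Step 4: Compare |C| = 373 to 215: violated.
The claimed |C| lies above the Hamming bound, so no 4-ary code of length 6 with d ≥ 3 can have 373 codewords.


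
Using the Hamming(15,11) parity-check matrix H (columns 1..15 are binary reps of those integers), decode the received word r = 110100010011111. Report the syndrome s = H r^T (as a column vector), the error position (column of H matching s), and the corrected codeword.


s = (0, 1, 0, 0)^T, error position = 4, corrected codeword c = 110000010011111

Compute s = H r^T mod 2 one row at a time:
  s_1 = 1 + 0 + 0 + 1 + 1 + 1 + 1 + 1 = 6 ≡ 0 (mod 2).
  s_2 = 1 + 0 + 0 + 0 + 1 + 1 + 1 + 1 = 5 ≡ 1 (mod 2).
  s_3 = 1 + 0 + 0 + 0 + 0 + 1 + 1 + 1 = 4 ≡ 0 (mod 2).
  s_4 = 1 + 0 + 0 + 0 + 0 + 1 + 1 + 1 = 4 ≡ 0 (mod 2).
s = (0, 1, 0, 0)^T — this equals column 4 of H (binary 0100), so error is at position 4.
Correct: flip bit 4 of r = 110100010011111 to get c = 110000010011111.


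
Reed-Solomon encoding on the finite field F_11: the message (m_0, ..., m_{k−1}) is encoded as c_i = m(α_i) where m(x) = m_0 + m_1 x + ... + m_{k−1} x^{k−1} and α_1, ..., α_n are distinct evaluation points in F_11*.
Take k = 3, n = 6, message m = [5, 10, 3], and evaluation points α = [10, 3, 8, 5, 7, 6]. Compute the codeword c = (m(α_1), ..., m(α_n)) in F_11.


c = [9, 7, 2, 9, 2, 8]

Message polynomial: m(x) = 5 + 10·x + 3·x^2 (mod 11).
For each evaluation point α_i, compute m(α_i) mod 11:
  α_1 = 10: Horner steps 3 → 7 → 9, so m(10) = 9.
  α_2 = 3: Horner steps 3 → 8 → 7, so m(3) = 7.
  α_3 = 8: Horner steps 3 → 1 → 2, so m(8) = 2.
  α_4 = 5: Horner steps 3 → 3 → 9, so m(5) = 9.
  α_5 = 7: Horner steps 3 → 9 → 2, so m(7) = 2.
  α_6 = 6: Horner steps 3 → 6 → 8, so m(6) = 8.
Codeword c = [9, 7, 2, 9, 2, 8] ∈ F_11^6.


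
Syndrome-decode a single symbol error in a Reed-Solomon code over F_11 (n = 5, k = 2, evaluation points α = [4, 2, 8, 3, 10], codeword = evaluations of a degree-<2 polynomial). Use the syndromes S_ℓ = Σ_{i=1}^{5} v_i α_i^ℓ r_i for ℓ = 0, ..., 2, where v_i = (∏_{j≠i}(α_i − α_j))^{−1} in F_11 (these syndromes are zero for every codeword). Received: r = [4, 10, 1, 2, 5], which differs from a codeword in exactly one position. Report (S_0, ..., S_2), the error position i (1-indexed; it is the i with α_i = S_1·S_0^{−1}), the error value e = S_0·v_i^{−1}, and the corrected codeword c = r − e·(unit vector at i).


S = (4, 8, 5), error at position 2, error magnitude e = 10, c = [4, 0, 1, 2, 5].

Step 1: column multipliers v_i = (∏_{j≠i}(α_i − α_j))^{−1} mod 11.
  i = 1 (α = 4): (4−2)(4−8)(4−3)(4−10) = 2·(−4)·1·(−6) = 48 ≡ 4, so v_1 = 4^{−1} = 3 (mod 11).
  i = 2 (α = 2): (2−4)(2−8)(2−3)(2−10) = (−2)·(−6)·(−1)·(−8) = 96 ≡ 8, so v_2 = 8^{−1} = 7 (mod 11).
  i = 3 (α = 8): (8−4)(8−2)(8−3)(8−10) = 4·6·5·(−2) = −240 ≡ 2, so v_3 = 2^{−1} = 6 (mod 11).
  i = 4 (α = 3): (3−4)(3−2)(3−8)(3−10) = (−1)·1·(−5)·(−7) = −35 ≡ 9, so v_4 = 9^{−1} = 5 (mod 11).
  i = 5 (α = 10): (10−4)(10−2)(10−8)(10−3) = 6·8·2·7 = 672 ≡ 1, so v_5 = 1^{−1} = 1 (mod 11).
  v = [3, 7, 6, 5, 1].
Step 2: syndromes of r = [4, 10, 1, 2, 5] (all sums mod 11).
  S_0 = Σ v_i r_i = 3·4 + 7·10 + 6·1 + 5·2 + 1·5 = 103 ≡ 4.
  S_1 = Σ v_i α_i r_i = 3·4·4 + 7·2·10 + 6·8·1 + 5·3·2 + 1·10·5 = 316 ≡ 8.
  α_i^2 mod 11 = [5, 4, 9, 9, 1].
  S_2 = Σ v_i α_i^2 r_i = 3·5·4 + 7·4·10 + 6·9·1 + 5·9·2 + 1·1·5 = 489 ≡ 5.
  S = (4, 8, 5) ≠ 0, so r is not a codeword (an error is present).
Step 3: locate the error. For a single error e at position i, S_ℓ = v_i·e·α_i^ℓ, so α_err = S_1/S_0.
  S_0^{−1} = 4^{−1} = 3 (mod 11), so α_err = 8·3 = 24 ≡ 2 = α_2. Error position i = 2.
  Consistency check: S_2/S_1 = 5·7 = 35 ≡ 2 = α_err ✓ (single-error assumption holds).
Step 4: error magnitude e = S_0/v_2 = S_0·∏_{j≠2}(α_2 − α_j) = 4·8 = 32 ≡ 10 (mod 11).
Step 5: correct position 2: c_2 = r_2 − e = 10 − 10 ≡ 0 (mod 11). Hence c = [4, 0, 1, 2, 5].
  Check: interpolating c through the α_i gives m(x) = 7 + 2·x (degree < 2) with m(α_i) = c_i for every i, so c is indeed a codeword.


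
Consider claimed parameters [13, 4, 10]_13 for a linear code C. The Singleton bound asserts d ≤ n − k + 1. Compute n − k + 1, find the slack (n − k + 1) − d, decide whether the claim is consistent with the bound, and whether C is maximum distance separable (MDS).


Singleton RHS = n − k + 1 = 10, slack = 0, bound satisfied, MDS.

Singleton bound: d ≤ n − k + 1.
Here n = 13, k = 4, so n − k + 1 = 10.
Given d = 10, check d ≤ 10: YES.
Slack = (n − k + 1) − d = 0.
The code is MDS (slack = 0).
Description: the claimed parameters are [13, 4, 10]_13; such a code would be MDS (meets Singleton bound).


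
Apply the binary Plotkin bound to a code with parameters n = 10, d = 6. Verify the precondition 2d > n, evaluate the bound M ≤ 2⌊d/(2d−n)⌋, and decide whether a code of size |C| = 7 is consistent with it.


Plotkin bound M ≤ 6; given |C| = 7 > bound (violated).

Check applicability: 2d = 12, n = 10.
2d − n = 2 > 0, so Plotkin applies.
Compute d/(2d−n) = 6/2 ≈ 3.0000.
⌊d/(2d−n)⌋ = 3.
Plotkin bound: M ≤ 2·3 = 6.
Given |C| = 7, check: VIOLATED.
This |C| is above the Plotkin bound, so no binary code with n = 10, d = 6 and 7 codewords exists.


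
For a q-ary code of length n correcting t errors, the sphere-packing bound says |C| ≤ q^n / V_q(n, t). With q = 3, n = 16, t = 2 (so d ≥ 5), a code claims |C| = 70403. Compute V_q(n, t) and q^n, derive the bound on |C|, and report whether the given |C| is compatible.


V_q(n, t) = 513, q^n = 43046721, Hamming bound = 83911, |C| = 70403 ≤ bound (satisfied).

Step 1: Compute V_q(n, t) = Σ_{j=0}^2 C(n, j) (q−1)^j.
  j = 0: C(16,0)·(2)^0 = 1·1 = 1.
  j = 1: C(16,1)·(2)^1 = 16·2 = 32.
  j = 2: C(16,2)·(2)^2 = 120·4 = 480.
  V_q(n, t) = 1 + 32 + 480 = 513.
Step 2: q^n = 3^16 = 43046721.
Step 3: Hamming bound ⌊q^n / V_q(n,t)⌋ = ⌊43046721/513⌋ = 83911.
Step 4: Compare |C| = 70403 to 83911: satisfied.
The claimed |C| lies below the Hamming bound.


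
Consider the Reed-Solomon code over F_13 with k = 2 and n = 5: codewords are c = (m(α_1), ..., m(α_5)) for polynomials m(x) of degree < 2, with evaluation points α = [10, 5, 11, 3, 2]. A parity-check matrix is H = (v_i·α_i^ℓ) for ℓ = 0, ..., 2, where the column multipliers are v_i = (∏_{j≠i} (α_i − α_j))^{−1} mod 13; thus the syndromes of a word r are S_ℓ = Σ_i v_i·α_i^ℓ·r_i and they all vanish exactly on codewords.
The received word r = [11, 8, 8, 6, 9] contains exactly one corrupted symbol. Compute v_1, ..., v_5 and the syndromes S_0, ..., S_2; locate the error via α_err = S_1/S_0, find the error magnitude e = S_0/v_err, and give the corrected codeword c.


S = (9, 6, 4), error at position 2, error magnitude e = 8, c = [11, 0, 8, 6, 9].

Step 1: column multipliers v_i = (∏_{j≠i}(α_i − α_j))^{−1} mod 13.
  i = 1 (α = 10): (10−5)(10−11)(10−3)(10−2) = 5·(−1)·7·8 = −280 ≡ 6, so v_1 = 6^{−1} = 11 (mod 13).
  i = 2 (α = 5): (5−10)(5−11)(5−3)(5−2) = (−5)·(−6)·2·3 = 180 ≡ 11, so v_2 = 11^{−1} = 6 (mod 13).
  i = 3 (α = 11): (11−10)(11−5)(11−3)(11−2) = 1·6·8·9 = 432 ≡ 3, so v_3 = 3^{−1} = 9 (mod 13).
  i = 4 (α = 3): (3−10)(3−5)(3−11)(3−2) = (−7)·(−2)·(−8)·1 = −112 ≡ 5, so v_4 = 5^{−1} = 8 (mod 13).
  i = 5 (α = 2): (2−10)(2−5)(2−11)(2−3) = (−8)·(−3)·(−9)·(−1) = 216 ≡ 8, so v_5 = 8^{−1} = 5 (mod 13).
  v = [11, 6, 9, 8, 5].
Step 2: syndromes of r = [11, 8, 8, 6, 9] (all sums mod 13).
  S_0 = Σ v_i r_i = 11·11 + 6·8 + 9·8 + 8·6 + 5·9 = 334 ≡ 9.
  S_1 = Σ v_i α_i r_i = 11·10·11 + 6·5·8 + 9·11·8 + 8·3·6 + 5·2·9 = 2476 ≡ 6.
  α_i^2 mod 13 = [9, 12, 4, 9, 4].
  S_2 = Σ v_i α_i^2 r_i = 11·9·11 + 6·12·8 + 9·4·8 + 8·9·6 + 5·4·9 = 2565 ≡ 4.
  S = (9, 6, 4) ≠ 0, so r is not a codeword (an error is present).
Step 3: locate the error. For a single error e at position i, S_ℓ = v_i·e·α_i^ℓ, so α_err = S_1/S_0.
  S_0^{−1} = 9^{−1} = 3 (mod 13), so α_err = 6·3 = 18 ≡ 5 = α_2. Error position i = 2.
  Consistency check: S_2/S_1 = 4·11 = 44 ≡ 5 = α_err ✓ (single-error assumption holds).
Step 4: error magnitude e = S_0/v_2 = S_0·∏_{j≠2}(α_2 − α_j) = 9·11 = 99 ≡ 8 (mod 13).
Step 5: correct position 2: c_2 = r_2 − e = 8 − 8 ≡ 0 (mod 13). Hence c = [11, 0, 8, 6, 9].
  Check: interpolating c through the α_i gives m(x) = 2 + 10·x (degree < 2) with m(α_i) = c_i for every i, so c is indeed a codeword.


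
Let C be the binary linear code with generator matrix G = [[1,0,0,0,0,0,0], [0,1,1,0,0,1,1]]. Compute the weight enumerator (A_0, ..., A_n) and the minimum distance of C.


Weight distribution: A_0 = 1, A_1 = 1, A_4 = 1, A_5 = 1. Minimum distance d = 1.

Enumerate all 2^2 = 4 messages m ∈ F_2^2.
For each, compute codeword c = mG in F_2^7, then tally its weight.
  m = 00 → c = 0000000, weight = 0.
  m = 10 → c = 1000000, weight = 1.
  m = 01 → c = 0110011, weight = 4.
  m = 11 → c = 1110011, weight = 5.
Tally weights:
  weight 0: 1 codewords.
  weight 1: 1 codewords.
  weight 4: 1 codewords.
  weight 5: 1 codewords.
Minimum distance d = smallest w > 0 with A_w > 0 = 1.
Sanity: Σ A_w = 4 = 2^2 = 4 ✓.


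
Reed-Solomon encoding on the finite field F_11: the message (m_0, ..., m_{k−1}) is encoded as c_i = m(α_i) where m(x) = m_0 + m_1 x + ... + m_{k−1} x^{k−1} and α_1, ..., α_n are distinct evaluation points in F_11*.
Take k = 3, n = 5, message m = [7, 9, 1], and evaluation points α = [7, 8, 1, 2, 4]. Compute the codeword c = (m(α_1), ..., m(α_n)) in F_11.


c = [9, 0, 6, 7, 4]

Message polynomial: m(x) = 7 + 9·x + 1·x^2 (mod 11).
For each evaluation point α_i, compute m(α_i) mod 11:
  α_1 = 7: Horner steps 1 → 5 → 9, so m(7) = 9.
  α_2 = 8: Horner steps 1 → 6 → 0, so m(8) = 0.
  α_3 = 1: Horner steps 1 → 10 → 6, so m(1) = 6.
  α_4 = 2: Horner steps 1 → 0 → 7, so m(2) = 7.
  α_5 = 4: Horner steps 1 → 2 → 4, so m(4) = 4.
Codeword c = [9, 0, 6, 7, 4] ∈ F_11^5.


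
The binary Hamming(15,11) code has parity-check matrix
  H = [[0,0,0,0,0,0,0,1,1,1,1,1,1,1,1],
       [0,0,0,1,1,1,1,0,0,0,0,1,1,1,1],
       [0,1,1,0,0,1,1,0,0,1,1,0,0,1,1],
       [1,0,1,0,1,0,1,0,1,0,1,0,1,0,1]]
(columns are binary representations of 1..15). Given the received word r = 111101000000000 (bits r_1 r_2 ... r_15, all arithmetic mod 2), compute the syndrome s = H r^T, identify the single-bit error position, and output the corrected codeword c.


s = (0, 0, 1, 0)^T, error position = 2, corrected codeword c = 101101000000000

Compute s = H r^T mod 2 one row at a time:
  s_1 = 0 + 0 + 0 + 0 + 0 + 0 + 0 + 0 = 0 ≡ 0 (mod 2).
  s_2 = 1 + 0 + 1 + 0 + 0 + 0 + 0 + 0 = 2 ≡ 0 (mod 2).
  s_3 = 1 + 1 + 1 + 0 + 0 + 0 + 0 + 0 = 3 ≡ 1 (mod 2).
  s_4 = 1 + 1 + 0 + 0 + 0 + 0 + 0 + 0 = 2 ≡ 0 (mod 2).
s = (0, 0, 1, 0)^T — this equals column 2 of H (binary 0010), so error is at position 2.
Correct: flip bit 2 of r = 111101000000000 to get c = 101101000000000.


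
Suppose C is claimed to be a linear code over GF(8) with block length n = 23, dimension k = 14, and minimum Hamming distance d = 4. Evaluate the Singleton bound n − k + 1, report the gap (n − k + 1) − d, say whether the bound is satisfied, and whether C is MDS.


Singleton RHS = n − k + 1 = 10, slack = 6, bound satisfied, not MDS.

Singleton bound: d ≤ n − k + 1.
Here n = 23, k = 14, so n − k + 1 = 10.
Given d = 4, check d ≤ 10: YES.
Slack = (n − k + 1) − d = 6.
The code is NOT MDS (slack = 6 > 0).
Description: the claimed parameters are [23, 14, 4]_8; such a code would be non-MDS.


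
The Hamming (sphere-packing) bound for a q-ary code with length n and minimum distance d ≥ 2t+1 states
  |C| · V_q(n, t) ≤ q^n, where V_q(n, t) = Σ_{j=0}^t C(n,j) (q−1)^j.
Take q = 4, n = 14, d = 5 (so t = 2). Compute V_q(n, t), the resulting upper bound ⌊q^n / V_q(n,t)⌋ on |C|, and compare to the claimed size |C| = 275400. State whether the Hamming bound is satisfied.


V_q(n, t) = 862, q^n = 268435456, Hamming bound = 311410, |C| = 275400 ≤ bound (satisfied).

Step 1: Compute V_q(n, t) = Σ_{j=0}^2 C(n, j) (q−1)^j.
  j = 0: C(14,0)·(3)^0 = 1·1 = 1.
  j = 1: C(14,1)·(3)^1 = 14·3 = 42.
  j = 2: C(14,2)·(3)^2 = 91·9 = 819.
  V_q(n, t) = 1 + 42 + 819 = 862.
Step 2: q^n = 4^14 = 268435456.
Step 3: Hamming bound ⌊q^n / V_q(n,t)⌋ = ⌊268435456/862⌋ = 311410.
Step 4: Compare |C| = 275400 to 311410: satisfied.
The claimed |C| lies below the Hamming bound.


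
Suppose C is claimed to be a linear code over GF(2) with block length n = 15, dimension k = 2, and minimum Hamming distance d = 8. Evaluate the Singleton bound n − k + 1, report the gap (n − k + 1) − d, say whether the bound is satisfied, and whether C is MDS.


Singleton RHS = n − k + 1 = 14, slack = 6, bound satisfied, not MDS.

Singleton bound: d ≤ n − k + 1.
Here n = 15, k = 2, so n − k + 1 = 14.
Given d = 8, check d ≤ 14: YES.
Slack = (n − k + 1) − d = 6.
The code is NOT MDS (slack = 6 > 0).
Description: the claimed parameters are [15, 2, 8]_2; such a code would be non-MDS.


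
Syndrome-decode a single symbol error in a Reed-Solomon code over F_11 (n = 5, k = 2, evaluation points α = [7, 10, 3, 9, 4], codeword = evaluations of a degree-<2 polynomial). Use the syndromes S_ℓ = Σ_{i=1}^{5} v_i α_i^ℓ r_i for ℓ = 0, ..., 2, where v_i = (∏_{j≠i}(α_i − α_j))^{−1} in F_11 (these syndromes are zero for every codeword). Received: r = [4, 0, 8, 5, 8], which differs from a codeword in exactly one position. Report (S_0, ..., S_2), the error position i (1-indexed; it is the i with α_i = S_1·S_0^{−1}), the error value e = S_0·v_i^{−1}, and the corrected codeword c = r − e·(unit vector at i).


S = (2, 6, 7), error at position 3, error magnitude e = 6, c = [4, 0, 2, 5, 8].

Step 1: column multipliers v_i = (∏_{j≠i}(α_i − α_j))^{−1} mod 11.
  i = 1 (α = 7): (7−10)(7−3)(7−9)(7−4) = (−3)·4·(−2)·3 = 72 ≡ 6, so v_1 = 6^{−1} = 2 (mod 11).
  i = 2 (α = 10): (10−7)(10−3)(10−9)(10−4) = 3·7·1·6 = 126 ≡ 5, so v_2 = 5^{−1} = 9 (mod 11).
  i = 3 (α = 3): (3−7)(3−10)(3−9)(3−4) = (−4)·(−7)·(−6)·(−1) = 168 ≡ 3, so v_3 = 3^{−1} = 4 (mod 11).
  i = 4 (α = 9): (9−7)(9−10)(9−3)(9−4) = 2·(−1)·6·5 = −60 ≡ 6, so v_4 = 6^{−1} = 2 (mod 11).
  i = 5 (α = 4): (4−7)(4−10)(4−3)(4−9) = (−3)·(−6)·1·(−5) = −90 ≡ 9, so v_5 = 9^{−1} = 5 (mod 11).
  v = [2, 9, 4, 2, 5].
Step 2: syndromes of r = [4, 0, 8, 5, 8] (all sums mod 11).
  S_0 = Σ v_i r_i = 2·4 + 9·0 + 4·8 + 2·5 + 5·8 = 90 ≡ 2.
  S_1 = Σ v_i α_i r_i = 2·7·4 + 9·10·0 + 4·3·8 + 2·9·5 + 5·4·8 = 402 ≡ 6.
  α_i^2 mod 11 = [5, 1, 9, 4, 5].
  S_2 = Σ v_i α_i^2 r_i = 2·5·4 + 9·1·0 + 4·9·8 + 2·4·5 + 5·5·8 = 568 ≡ 7.
  S = (2, 6, 7) ≠ 0, so r is not a codeword (an error is present).
Step 3: locate the error. For a single error e at position i, S_ℓ = v_i·e·α_i^ℓ, so α_err = S_1/S_0.
  S_0^{−1} = 2^{−1} = 6 (mod 11), so α_err = 6·6 = 36 ≡ 3 = α_3. Error position i = 3.
  Consistency check: S_2/S_1 = 7·2 = 14 ≡ 3 = α_err ✓ (single-error assumption holds).
Step 4: error magnitude e = S_0/v_3 = S_0·∏_{j≠3}(α_3 − α_j) = 2·3 = 6 ≡ 6 (mod 11).
Step 5: correct position 3: c_3 = r_3 − e = 8 − 6 ≡ 2 (mod 11). Hence c = [4, 0, 2, 5, 8].
  Check: interpolating c through the α_i gives m(x) = 6 + 6·x (degree < 2) with m(α_i) = c_i for every i, so c is indeed a codeword.


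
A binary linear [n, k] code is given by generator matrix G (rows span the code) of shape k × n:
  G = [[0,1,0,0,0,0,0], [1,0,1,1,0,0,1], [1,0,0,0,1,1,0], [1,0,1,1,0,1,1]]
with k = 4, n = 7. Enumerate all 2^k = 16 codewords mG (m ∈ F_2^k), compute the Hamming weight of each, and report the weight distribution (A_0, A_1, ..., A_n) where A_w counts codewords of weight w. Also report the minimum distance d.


Weight distribution: A_0 = 1, A_1 = 2, A_2 = 2, A_3 = 2, A_4 = 3, A_5 = 4, A_6 = 2. Minimum distance d = 1.

Enumerate all 2^4 = 16 messages m ∈ F_2^4.
For each, compute codeword c = mG in F_2^7, then tally its weight.
  m = 0000 → c = 0000000, weight = 0.
  m = 1000 → c = 0100000, weight = 1.
  m = 0100 → c = 1011001, weight = 4.
  m = 1100 → c = 1111001, weight = 5.
  m = 0010 → c = 1000110, weight = 3.
  m = 1010 → c = 1100110, weight = 4.
  m = 0110 → c = 0011111, weight = 5.
  m = 1110 → c = 0111111, weight = 6.
  m = 0001 → c = 1011011, weight = 5.
  m = 1001 → c = 1111011, weight = 6.
  m = 0101 → c = 0000010, weight = 1.
  m = 1101 → c = 0100010, weight = 2.
  m = 0011 → c = 0011101, weight = 4.
  m = 1011 → c = 0111101, weight = 5.
  m = 0111 → c = 1000100, weight = 2.
  m = 1111 → c = 1100100, weight = 3.
Tally weights:
  weight 0: 1 codewords.
  weight 1: 2 codewords.
  weight 2: 2 codewords.
  weight 3: 2 codewords.
  weight 4: 3 codewords.
  weight 5: 4 codewords.
  weight 6: 2 codewords.
Minimum distance d = smallest w > 0 with A_w > 0 = 1.
Sanity: Σ A_w = 16 = 2^4 = 16 ✓.


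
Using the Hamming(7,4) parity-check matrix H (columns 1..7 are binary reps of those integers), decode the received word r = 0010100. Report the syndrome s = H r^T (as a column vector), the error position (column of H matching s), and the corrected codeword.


s = (1, 1, 0)^T, error position = 6, corrected codeword c = 0010110

Compute s = H r^T mod 2 one row at a time:
  s_1 = 0 + 1 + 0 + 0 = 1 ≡ 1 (mod 2).
  s_2 = 0 + 1 + 0 + 0 = 1 ≡ 1 (mod 2).
  s_3 = 0 + 1 + 1 + 0 = 2 ≡ 0 (mod 2).
s = (1, 1, 0)^T — this equals column 6 of H (binary 110), so error is at position 6.
Correct: flip bit 6 of r = 0010100 to get c = 0010110.


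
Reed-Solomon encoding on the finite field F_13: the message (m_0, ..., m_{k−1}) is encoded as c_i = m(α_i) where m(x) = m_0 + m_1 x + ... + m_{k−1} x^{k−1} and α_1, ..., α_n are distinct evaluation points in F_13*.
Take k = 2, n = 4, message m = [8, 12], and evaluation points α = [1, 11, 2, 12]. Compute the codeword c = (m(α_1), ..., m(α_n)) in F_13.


c = [7, 10, 6, 9]

Message polynomial: m(x) = 8 + 12·x (mod 13).
For each evaluation point α_i, compute m(α_i) mod 13:
  α_1 = 1: Horner steps 12 → 7, so m(1) = 7.
  α_2 = 11: Horner steps 12 → 10, so m(11) = 10.
  α_3 = 2: Horner steps 12 → 6, so m(2) = 6.
  α_4 = 12: Horner steps 12 → 9, so m(12) = 9.
Codeword c = [7, 10, 6, 9] ∈ F_13^4.


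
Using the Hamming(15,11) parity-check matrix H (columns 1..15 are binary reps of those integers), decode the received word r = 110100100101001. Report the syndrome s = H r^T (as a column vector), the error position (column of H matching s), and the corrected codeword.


s = (1, 0, 0, 1)^T, error position = 9, corrected codeword c = 110100101101001

Compute s = H r^T mod 2 one row at a time:
  s_1 = 0 + 0 + 1 + 0 + 1 + 0 + 0 + 1 = 3 ≡ 1 (mod 2).
  s_2 = 1 + 0 + 0 + 1 + 1 + 0 + 0 + 1 = 4 ≡ 0 (mod 2).
  s_3 = 1 + 0 + 0 + 1 + 1 + 0 + 0 + 1 = 4 ≡ 0 (mod 2).
  s_4 = 1 + 0 + 0 + 1 + 0 + 0 + 0 + 1 = 3 ≡ 1 (mod 2).
s = (1, 0, 0, 1)^T — this equals column 9 of H (binary 1001), so error is at position 9.
Correct: flip bit 9 of r = 110100100101001 to get c = 110100101101001.


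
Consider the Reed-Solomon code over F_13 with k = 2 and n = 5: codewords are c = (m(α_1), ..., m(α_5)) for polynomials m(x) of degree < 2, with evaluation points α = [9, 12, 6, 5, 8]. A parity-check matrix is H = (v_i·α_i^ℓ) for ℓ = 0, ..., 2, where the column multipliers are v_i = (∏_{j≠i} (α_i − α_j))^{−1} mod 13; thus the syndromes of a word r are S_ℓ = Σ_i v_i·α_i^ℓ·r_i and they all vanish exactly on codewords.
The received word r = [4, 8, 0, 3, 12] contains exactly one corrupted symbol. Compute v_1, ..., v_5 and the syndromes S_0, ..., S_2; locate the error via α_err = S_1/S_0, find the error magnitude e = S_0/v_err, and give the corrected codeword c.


S = (4, 6, 9), error at position 5, error magnitude e = 5, c = [4, 8, 0, 3, 7].

Step 1: column multipliers v_i = (∏_{j≠i}(α_i − α_j))^{−1} mod 13.
  i = 1 (α = 9): (9−12)(9−6)(9−5)(9−8) = (−3)·3·4·1 = −36 ≡ 3, so v_1 = 3^{−1} = 9 (mod 13).
  i = 2 (α = 12): (12−9)(12−6)(12−5)(12−8) = 3·6·7·4 = 504 ≡ 10, so v_2 = 10^{−1} = 4 (mod 13).
  i = 3 (α = 6): (6−9)(6−12)(6−5)(6−8) = (−3)·(−6)·1·(−2) = −36 ≡ 3, so v_3 = 3^{−1} = 9 (mod 13).
  i = 4 (α = 5): (5−9)(5−12)(5−6)(5−8) = (−4)·(−7)·(−1)·(−3) = 84 ≡ 6, so v_4 = 6^{−1} = 11 (mod 13).
  i = 5 (α = 8): (8−9)(8−12)(8−6)(8−5) = (−1)·(−4)·2·3 = 24 ≡ 11, so v_5 = 11^{−1} = 6 (mod 13).
  v = [9, 4, 9, 11, 6].
Step 2: syndromes of r = [4, 8, 0, 3, 12] (all sums mod 13).
  S_0 = Σ v_i r_i = 9·4 + 4·8 + 9·0 + 11·3 + 6·12 = 173 ≡ 4.
  S_1 = Σ v_i α_i r_i = 9·9·4 + 4·12·8 + 9·6·0 + 11·5·3 + 6·8·12 = 1449 ≡ 6.
  α_i^2 mod 13 = [3, 1, 10, 12, 12].
  S_2 = Σ v_i α_i^2 r_i = 9·3·4 + 4·1·8 + 9·10·0 + 11·12·3 + 6·12·12 = 1400 ≡ 9.
  S = (4, 6, 9) ≠ 0, so r is not a codeword (an error is present).
Step 3: locate the error. For a single error e at position i, S_ℓ = v_i·e·α_i^ℓ, so α_err = S_1/S_0.
  S_0^{−1} = 4^{−1} = 10 (mod 13), so α_err = 6·10 = 60 ≡ 8 = α_5. Error position i = 5.
  Consistency check: S_2/S_1 = 9·11 = 99 ≡ 8 = α_err ✓ (single-error assumption holds).
Step 4: error magnitude e = S_0/v_5 = S_0·∏_{j≠5}(α_5 − α_j) = 4·11 = 44 ≡ 5 (mod 13).
Step 5: correct position 5: c_5 = r_5 − e = 12 − 5 ≡ 7 (mod 13). Hence c = [4, 8, 0, 3, 7].
  Check: interpolating c through the α_i gives m(x) = 5 + 10·x (degree < 2) with m(α_i) = c_i for every i, so c is indeed a codeword.
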